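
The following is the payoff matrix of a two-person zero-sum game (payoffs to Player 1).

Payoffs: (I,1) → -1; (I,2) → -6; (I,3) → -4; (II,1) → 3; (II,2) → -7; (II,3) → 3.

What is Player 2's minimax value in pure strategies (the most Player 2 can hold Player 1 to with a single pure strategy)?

-6

Column maxima: 1 → 3, 2 → -6, 3 → 3.
The smallest of these is -6.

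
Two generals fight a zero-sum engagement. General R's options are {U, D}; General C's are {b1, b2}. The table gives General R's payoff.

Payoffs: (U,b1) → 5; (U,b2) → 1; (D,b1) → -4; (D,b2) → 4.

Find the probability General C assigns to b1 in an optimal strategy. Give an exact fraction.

Row minima: U → 1, D → -4; maximin = 1.
Column maxima: b1 → 5, b2 → 4; minimax = 4.
1 ≠ 4, so there is no saddle point; optimal play is mixed.
Let General R play U with probability p. Expected payoff against b1: 5p + (-4)(1−p) = 9p − 4; against b2: 1p + 4(1−p) = −3p + 4.
Setting these equal: 9p − 4 = −3p + 4 ⇒ 12p = 8 ⇒ p = 2/3, and the value is (9)·(2/3) − 4 = 2.
For General C: with q = P(b1), equating U's and D's payoffs gives 4q + 1 = −8q + 4 ⇒ q = 1/4.

1/4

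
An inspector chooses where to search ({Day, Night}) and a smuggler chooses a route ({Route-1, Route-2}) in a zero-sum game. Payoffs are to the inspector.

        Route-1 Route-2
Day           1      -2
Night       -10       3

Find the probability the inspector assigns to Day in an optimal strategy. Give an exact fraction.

13/16

Row minima: Day → -2, Night → -10; maximin = -2.
Column maxima: Route-1 → 1, Route-2 → 3; minimax = 1.
-2 ≠ 1, so there is no saddle point; optimal play is mixed.
Let the inspector play Day with probability p. Expected payoff against Route-1: 1p + (-10)(1−p) = 11p − 10; against Route-2: (-2)p + 3(1−p) = −5p + 3.
Setting these equal: 11p − 10 = −5p + 3 ⇒ 16p = 13 ⇒ p = 13/16, and the value is (11)·(13/16) − 10 = -17/16.
For the smuggler: with q = P(Route-1), equating Day's and Night's payoffs gives 3q − 2 = −13q + 3 ⇒ q = 5/16.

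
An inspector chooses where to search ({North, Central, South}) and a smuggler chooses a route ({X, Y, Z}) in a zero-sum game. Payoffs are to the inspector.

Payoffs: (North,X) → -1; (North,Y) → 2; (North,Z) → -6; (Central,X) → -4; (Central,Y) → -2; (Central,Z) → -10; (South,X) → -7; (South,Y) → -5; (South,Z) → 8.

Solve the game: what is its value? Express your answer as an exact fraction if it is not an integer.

Row minima: North → -6, Central → -10, South → -7; maximin = -6.
Column maxima: X → -1, Y → 2, Z → 8; minimax = -1.
-6 ≠ -1, so there is no saddle point; optimal play is mixed.
Central is strictly dominated by North, so the inspector never plays it.
Y is strictly dominated by X (it gives the inspector strictly more in every row), so the smuggler never plays it.
On the remaining 2×2 (North, South vs X, Z):
Let the inspector play North with probability p. Expected payoff against X: (-1)p + (-7)(1−p) = 6p − 7; against Z: (-6)p + 8(1−p) = −14p + 8.
Setting these equal: 6p − 7 = −14p + 8 ⇒ 20p = 15 ⇒ p = 3/4, and the value is (6)·(3/4) − 7 = -5/2.
For the smuggler: with q = P(X), equating North's and South's payoffs gives 5q − 6 = −15q + 8 ⇒ q = 7/10.

-5/2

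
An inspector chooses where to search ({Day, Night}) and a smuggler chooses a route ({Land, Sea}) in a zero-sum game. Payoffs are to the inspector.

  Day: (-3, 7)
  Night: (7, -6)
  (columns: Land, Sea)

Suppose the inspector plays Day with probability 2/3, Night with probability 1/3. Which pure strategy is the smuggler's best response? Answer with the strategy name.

If the smuggler plays Land, the inspector's expected payoff is (2/3)·(-3) + (1/3)·7 = 1/3.
If the smuggler plays Sea, the inspector's expected payoff is (2/3)·7 + (1/3)·(-6) = 8/3.
The smuggler minimizes the inspector's payoff; the smallest is 1/3, so the best response is Land.

Land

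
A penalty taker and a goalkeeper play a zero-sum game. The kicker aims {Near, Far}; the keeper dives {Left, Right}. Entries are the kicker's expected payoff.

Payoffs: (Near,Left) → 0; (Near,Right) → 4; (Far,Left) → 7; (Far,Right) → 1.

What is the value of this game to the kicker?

14/5

Row minima: Near → 0, Far → 1; maximin = 1.
Column maxima: Left → 7, Right → 4; minimax = 4.
1 ≠ 4, so there is no saddle point; optimal play is mixed.
Let the kicker play Near with probability p. Expected payoff against Left: 0p + 7(1−p) = −7p + 7; against Right: 4p + 1(1−p) = 3p + 1.
Setting these equal: −7p + 7 = 3p + 1 ⇒ −10p = -6 ⇒ p = 3/5, and the value is (-7)·(3/5) + 7 = 14/5.
For the keeper: with q = P(Left), equating Near's and Far's payoffs gives −4q + 4 = 6q + 1 ⇒ q = 3/10.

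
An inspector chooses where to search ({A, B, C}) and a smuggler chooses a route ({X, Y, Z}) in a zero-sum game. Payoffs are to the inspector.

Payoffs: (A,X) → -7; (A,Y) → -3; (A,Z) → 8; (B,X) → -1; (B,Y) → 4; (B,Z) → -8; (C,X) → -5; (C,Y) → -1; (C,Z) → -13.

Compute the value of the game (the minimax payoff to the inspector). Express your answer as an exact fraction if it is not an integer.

Row minima: A → -7, B → -8, C → -13; maximin = -7.
Column maxima: X → -1, Y → 4, Z → 8; minimax = -1.
-7 ≠ -1, so there is no saddle point; optimal play is mixed.
C is strictly dominated by B, so the inspector never plays it.
Y is strictly dominated by X (it gives the inspector strictly more in every row), so the smuggler never plays it.
On the remaining 2×2 (A, B vs X, Z):
Let the inspector play A with probability p. Expected payoff against X: (-7)p + (-1)(1−p) = −6p − 1; against Z: 8p + (-8)(1−p) = 16p − 8.
Setting these equal: −6p − 1 = 16p − 8 ⇒ −22p = -7 ⇒ p = 7/22, and the value is (-6)·(7/22) − 1 = -32/11.
For the smuggler: with q = P(X), equating A's and B's payoffs gives −15q + 8 = 7q − 8 ⇒ q = 8/11.

-32/11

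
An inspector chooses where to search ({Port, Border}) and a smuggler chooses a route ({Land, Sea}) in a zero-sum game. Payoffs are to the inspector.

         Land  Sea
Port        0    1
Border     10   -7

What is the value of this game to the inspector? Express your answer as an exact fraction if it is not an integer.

5/9

Row minima: Port → 0, Border → -7; maximin = 0.
Column maxima: Land → 10, Sea → 1; minimax = 1.
0 ≠ 1, so there is no saddle point; optimal play is mixed.
Let the inspector play Port with probability p. Expected payoff against Land: 0p + 10(1−p) = −10p + 10; against Sea: 1p + (-7)(1−p) = 8p − 7.
Setting these equal: −10p + 10 = 8p − 7 ⇒ −18p = -17 ⇒ p = 17/18, and the value is (-10)·(17/18) + 10 = 5/9.
For the smuggler: with q = P(Land), equating Port's and Border's payoffs gives −q + 1 = 17q − 7 ⇒ q = 4/9.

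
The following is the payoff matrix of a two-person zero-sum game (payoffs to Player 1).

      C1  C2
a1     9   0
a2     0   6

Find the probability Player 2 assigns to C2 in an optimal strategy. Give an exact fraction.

Row minima: a1 → 0, a2 → 0; maximin = 0.
Column maxima: C1 → 9, C2 → 6; minimax = 6.
0 ≠ 6, so there is no saddle point; optimal play is mixed.
Let Player 1 play a1 with probability p. Expected payoff against C1: 9p + 0(1−p) = 9p; against C2: 0p + 6(1−p) = −6p + 6.
Setting these equal: 9p = −6p + 6 ⇒ 15p = 6 ⇒ p = 2/5, and the value is (9)·(2/5) = 18/5.
For Player 2: with q = P(C1), equating a1's and a2's payoffs gives 9q = −6q + 6 ⇒ q = 2/5.

3/5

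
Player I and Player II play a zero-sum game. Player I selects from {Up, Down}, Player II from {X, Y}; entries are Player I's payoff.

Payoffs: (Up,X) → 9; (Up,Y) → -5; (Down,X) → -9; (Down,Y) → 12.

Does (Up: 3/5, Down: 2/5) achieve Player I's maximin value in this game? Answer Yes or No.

Against X this mix gives (3/5)·9 + (2/5)·(-9) = 9/5.
Against Y this mix gives (3/5)·(-5) + (2/5)·12 = 9/5.
All of Player II's active replies (X, Y) yield 9/5, and no column does worse for Player I. The mix makes Player II indifferent and guarantees 9/5, so it is optimal.

Yes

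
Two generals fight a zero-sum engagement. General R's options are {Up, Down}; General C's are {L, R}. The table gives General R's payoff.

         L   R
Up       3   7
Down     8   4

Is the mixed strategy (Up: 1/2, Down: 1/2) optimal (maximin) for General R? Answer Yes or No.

Against L this mix gives (1/2)·3 + (1/2)·8 = 11/2.
Against R this mix gives (1/2)·7 + (1/2)·4 = 11/2.
All of General C's active replies (L, R) yield 11/2, and no column does worse for General R. The mix makes General C indifferent and guarantees 11/2, so it is optimal.

Yes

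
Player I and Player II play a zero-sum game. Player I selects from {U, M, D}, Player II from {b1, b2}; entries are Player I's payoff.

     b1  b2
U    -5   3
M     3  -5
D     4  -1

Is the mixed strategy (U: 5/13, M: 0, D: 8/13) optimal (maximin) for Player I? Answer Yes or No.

Yes

Against b1 this mix gives (5/13)·(-5) + (8/13)·4 = 7/13.
Against b2 this mix gives (5/13)·3 + (8/13)·(-1) = 7/13.
All of Player II's active replies (b1, b2) yield 7/13, and no column does worse for Player I. The mix makes Player II indifferent and guarantees 7/13, so it is optimal.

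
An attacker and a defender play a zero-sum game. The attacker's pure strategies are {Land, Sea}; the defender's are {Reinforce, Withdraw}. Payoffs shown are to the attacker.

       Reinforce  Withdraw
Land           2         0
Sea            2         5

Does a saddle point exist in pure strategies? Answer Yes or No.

Row minima: Land → 0, Sea → 2; maximin = 2.
Column maxima: Reinforce → 2, Withdraw → 5; minimax = 2.
maximin = minimax = 2, so a saddle point exists.

Yes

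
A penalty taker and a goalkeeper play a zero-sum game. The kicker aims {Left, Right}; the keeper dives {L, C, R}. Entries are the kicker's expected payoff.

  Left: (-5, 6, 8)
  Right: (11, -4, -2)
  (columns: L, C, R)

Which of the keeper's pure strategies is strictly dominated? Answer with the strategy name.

C holds the kicker's payoff strictly below R in every row: 6 < 8, -4 < -2.
So R is strictly dominated for the keeper.

R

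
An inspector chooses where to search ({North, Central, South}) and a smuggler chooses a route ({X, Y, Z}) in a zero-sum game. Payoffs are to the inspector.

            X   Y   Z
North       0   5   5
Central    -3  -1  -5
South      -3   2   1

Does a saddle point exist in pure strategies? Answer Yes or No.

Yes

Row minima: North → 0, Central → -5, South → -3; maximin = 0.
Column maxima: X → 0, Y → 5, Z → 5; minimax = 0.
maximin = minimax = 0, so a saddle point exists.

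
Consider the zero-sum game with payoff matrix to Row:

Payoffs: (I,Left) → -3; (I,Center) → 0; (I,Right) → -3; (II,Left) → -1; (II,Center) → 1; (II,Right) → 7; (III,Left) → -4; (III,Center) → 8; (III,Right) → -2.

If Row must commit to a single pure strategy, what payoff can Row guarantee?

-1

Row minima: I → -3, II → -1, III → -4.
The best of these is -1.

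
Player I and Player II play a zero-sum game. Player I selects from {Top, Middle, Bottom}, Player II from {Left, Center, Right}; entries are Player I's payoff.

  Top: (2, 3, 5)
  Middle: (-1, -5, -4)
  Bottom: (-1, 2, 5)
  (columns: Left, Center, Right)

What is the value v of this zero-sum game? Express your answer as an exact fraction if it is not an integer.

2

Row minima: Top → 2, Middle → -5, Bottom → -1; maximin = 2.
Column maxima: Left → 2, Center → 3, Right → 5; minimax = 2.
Since maximin = minimax = 2, there is a saddle point and the value is 2.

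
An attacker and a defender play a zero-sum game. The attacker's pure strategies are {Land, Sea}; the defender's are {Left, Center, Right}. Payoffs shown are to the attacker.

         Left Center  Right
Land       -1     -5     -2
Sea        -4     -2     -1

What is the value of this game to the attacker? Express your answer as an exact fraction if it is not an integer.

Row minima: Land → -5, Sea → -4; maximin = -4.
Column maxima: Left → -1, Center → -2, Right → -1; minimax = -2.
-4 ≠ -2, so there is no saddle point; optimal play is mixed.
Right is strictly dominated by Center (it gives the attacker strictly more in every row), so the defender never plays it.
On the remaining 2×2 (Land, Sea vs Left, Center):
Let the attacker play Land with probability p. Expected payoff against Left: (-1)p + (-4)(1−p) = 3p − 4; against Center: (-5)p + (-2)(1−p) = −3p − 2.
Setting these equal: 3p − 4 = −3p − 2 ⇒ 6p = 2 ⇒ p = 1/3, and the value is (3)·(1/3) − 4 = -3.
For the defender: with q = P(Left), equating Land's and Sea's payoffs gives 4q − 5 = −2q − 2 ⇒ q = 1/2.

-3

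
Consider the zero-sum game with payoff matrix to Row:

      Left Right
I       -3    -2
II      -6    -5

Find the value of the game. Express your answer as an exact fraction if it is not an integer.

Row minima: I → -3, II → -6; maximin = -3.
Column maxima: Left → -3, Right → -2; minimax = -3.
Since maximin = minimax = -3, there is a saddle point and the value is -3.

-3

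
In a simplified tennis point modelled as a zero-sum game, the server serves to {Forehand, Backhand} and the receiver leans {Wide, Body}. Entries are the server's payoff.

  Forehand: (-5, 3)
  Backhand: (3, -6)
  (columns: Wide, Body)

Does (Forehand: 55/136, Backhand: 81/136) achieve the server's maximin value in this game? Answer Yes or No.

Against Wide this mix gives (55/136)·(-5) + (81/136)·3 = -4/17.
Against Body this mix gives (55/136)·3 + (81/136)·(-6) = -321/136.
The receiver will play Body, holding the server to -321/136. Shifting weight toward the row that does better against Body would raise this floor (the equalizing mix achieves -21/17 against both Body and Wide), so the proposed strategy is not optimal.

No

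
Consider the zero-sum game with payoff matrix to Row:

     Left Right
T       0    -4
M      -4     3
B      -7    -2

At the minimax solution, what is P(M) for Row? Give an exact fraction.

4/11

Row minima: T → -4, M → -4, B → -7; maximin = -4.
Column maxima: Left → 0, Right → 3; minimax = 0.
-4 ≠ 0, so there is no saddle point; optimal play is mixed.
B is strictly dominated by M, so Row never plays it.
On the remaining 2×2 (T, M vs Left, Right):
Let Row play T with probability p. Expected payoff against Left: 0p + (-4)(1−p) = 4p − 4; against Right: (-4)p + 3(1−p) = −7p + 3.
Setting these equal: 4p − 4 = −7p + 3 ⇒ 11p = 7 ⇒ p = 7/11, and the value is (4)·(7/11) − 4 = -16/11.
For Column: with q = P(Left), equating T's and M's payoffs gives 4q − 4 = −7q + 3 ⇒ q = 7/11.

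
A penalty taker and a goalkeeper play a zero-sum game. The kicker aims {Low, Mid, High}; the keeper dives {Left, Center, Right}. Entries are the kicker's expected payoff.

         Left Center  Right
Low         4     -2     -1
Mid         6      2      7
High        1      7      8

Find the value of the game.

Row minima: Low → -2, Mid → 2, High → 1; maximin = 2.
Column maxima: Left → 6, Center → 7, Right → 8; minimax = 6.
2 ≠ 6, so there is no saddle point; optimal play is mixed.
Low is strictly dominated by Mid, so the kicker never plays it.
With Low eliminated, Right is strictly dominated by Left (it gives the kicker strictly more in every remaining row), so the keeper never plays it.
On the remaining 2×2 (Mid, High vs Left, Center):
Let the kicker play Mid with probability p. Expected payoff against Left: 6p + 1(1−p) = 5p + 1; against Center: 2p + 7(1−p) = −5p + 7.
Setting these equal: 5p + 1 = −5p + 7 ⇒ 10p = 6 ⇒ p = 3/5, and the value is (5)·(3/5) + 1 = 4.
For the keeper: with q = P(Left), equating Mid's and High's payoffs gives 4q + 2 = −6q + 7 ⇒ q = 1/2.

4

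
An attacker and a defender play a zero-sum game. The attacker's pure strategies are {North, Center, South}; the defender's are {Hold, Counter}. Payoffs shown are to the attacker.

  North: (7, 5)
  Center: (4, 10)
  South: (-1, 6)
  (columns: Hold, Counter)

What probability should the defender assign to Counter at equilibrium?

Row minima: North → 5, Center → 4, South → -1; maximin = 5.
Column maxima: Hold → 7, Counter → 10; minimax = 7.
5 ≠ 7, so there is no saddle point; optimal play is mixed.
South is strictly dominated by Center, so the attacker never plays it.
On the remaining 2×2 (North, Center vs Hold, Counter):
Let the attacker play North with probability p. Expected payoff against Hold: 7p + 4(1−p) = 3p + 4; against Counter: 5p + 10(1−p) = −5p + 10.
Setting these equal: 3p + 4 = −5p + 10 ⇒ 8p = 6 ⇒ p = 3/4, and the value is (3)·(3/4) + 4 = 25/4.
For the defender: with q = P(Hold), equating North's and Center's payoffs gives 2q + 5 = −6q + 10 ⇒ q = 5/8.

3/8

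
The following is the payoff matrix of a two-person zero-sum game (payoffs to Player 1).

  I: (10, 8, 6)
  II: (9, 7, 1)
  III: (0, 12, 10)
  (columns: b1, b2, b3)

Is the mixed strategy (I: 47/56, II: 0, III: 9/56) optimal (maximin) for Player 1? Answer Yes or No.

No

Against b1 this mix gives (47/56)·10 + (9/56)·0 = 235/28.
Against b2 this mix gives (47/56)·8 + (9/56)·12 = 121/14.
Against b3 this mix gives (47/56)·6 + (9/56)·10 = 93/14.
Player 2 will play b3, holding Player 1 to 93/14. Shifting weight toward the row that does better against b3 would raise this floor (the equalizing mix achieves 50/7 against both b3 and b1), so the proposed strategy is not optimal.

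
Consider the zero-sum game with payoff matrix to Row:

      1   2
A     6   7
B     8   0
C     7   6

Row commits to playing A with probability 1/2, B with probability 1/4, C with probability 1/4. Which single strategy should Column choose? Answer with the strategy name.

2

If Column plays 1, Row's expected payoff is (1/2)·6 + (1/4)·8 + (1/4)·7 = 27/4.
If Column plays 2, Row's expected payoff is (1/2)·7 + (1/4)·0 + (1/4)·6 = 5.
Column minimizes Row's payoff; the smallest is 5, so the best response is 2.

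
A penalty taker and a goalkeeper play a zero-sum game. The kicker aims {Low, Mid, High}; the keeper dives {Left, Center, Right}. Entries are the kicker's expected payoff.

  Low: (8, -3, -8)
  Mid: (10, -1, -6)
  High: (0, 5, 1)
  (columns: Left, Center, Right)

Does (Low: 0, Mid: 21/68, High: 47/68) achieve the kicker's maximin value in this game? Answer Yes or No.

No

Against Left this mix gives (21/68)·10 + (47/68)·0 = 105/34.
Against Center this mix gives (21/68)·(-1) + (47/68)·5 = 107/34.
Against Right this mix gives (21/68)·(-6) + (47/68)·1 = -79/68.
The keeper will play Right, holding the kicker to -79/68. Shifting weight toward the row that does better against Right would raise this floor (the equalizing mix achieves 10/17 against both Right and Left), so the proposed strategy is not optimal.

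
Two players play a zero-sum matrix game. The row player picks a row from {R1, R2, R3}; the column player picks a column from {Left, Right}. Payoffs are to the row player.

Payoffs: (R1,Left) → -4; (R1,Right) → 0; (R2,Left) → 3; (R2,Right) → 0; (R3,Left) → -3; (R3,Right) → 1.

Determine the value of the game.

Row minima: R1 → -4, R2 → 0, R3 → -3; maximin = 0.
Column maxima: Left → 3, Right → 1; minimax = 1.
0 ≠ 1, so there is no saddle point; optimal play is mixed.
R1 is strictly dominated by R3, so the row player never plays it.
On the remaining 2×2 (R2, R3 vs Left, Right):
Let the row player play R2 with probability p. Expected payoff against Left: 3p + (-3)(1−p) = 6p − 3; against Right: 0p + 1(1−p) = −p + 1.
Setting these equal: 6p − 3 = −p + 1 ⇒ 7p = 4 ⇒ p = 4/7, and the value is (6)·(4/7) − 3 = 3/7.
For the column player: with q = P(Left), equating R2's and R3's payoffs gives 3q = −4q + 1 ⇒ q = 1/7.

3/7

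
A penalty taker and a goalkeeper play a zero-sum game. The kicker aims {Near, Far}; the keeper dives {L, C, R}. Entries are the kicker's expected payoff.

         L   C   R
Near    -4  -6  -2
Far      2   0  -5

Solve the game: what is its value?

-10/3

Row minima: Near → -6, Far → -5; maximin = -5.
Column maxima: L → 2, C → 0, R → -2; minimax = -2.
-5 ≠ -2, so there is no saddle point; optimal play is mixed.
L is strictly dominated by C (it gives the kicker strictly more in every row), so the keeper never plays it.
On the remaining 2×2 (Near, Far vs C, R):
Let the kicker play Near with probability p. Expected payoff against C: (-6)p + 0(1−p) = −6p; against R: (-2)p + (-5)(1−p) = 3p − 5.
Setting these equal: −6p = 3p − 5 ⇒ −9p = -5 ⇒ p = 5/9, and the value is (-6)·(5/9) = -10/3.
For the keeper: with q = P(C), equating Near's and Far's payoffs gives −4q − 2 = 5q − 5 ⇒ q = 1/3.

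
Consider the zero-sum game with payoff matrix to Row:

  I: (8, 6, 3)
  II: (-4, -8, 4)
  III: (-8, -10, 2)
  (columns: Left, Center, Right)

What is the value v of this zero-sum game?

16/5

Row minima: I → 3, II → -8, III → -10; maximin = 3.
Column maxima: Left → 8, Center → 6, Right → 4; minimax = 4.
3 ≠ 4, so there is no saddle point; optimal play is mixed.
III is strictly dominated by I, so Row never plays it.
Left is strictly dominated by Center (it gives Row strictly more in every row), so Column never plays it.
On the remaining 2×2 (I, II vs Center, Right):
Let Row play I with probability p. Expected payoff against Center: 6p + (-8)(1−p) = 14p − 8; against Right: 3p + 4(1−p) = −p + 4.
Setting these equal: 14p − 8 = −p + 4 ⇒ 15p = 12 ⇒ p = 4/5, and the value is (14)·(4/5) − 8 = 16/5.
For Column: with q = P(Center), equating I's and II's payoffs gives 3q + 3 = −12q + 4 ⇒ q = 1/15.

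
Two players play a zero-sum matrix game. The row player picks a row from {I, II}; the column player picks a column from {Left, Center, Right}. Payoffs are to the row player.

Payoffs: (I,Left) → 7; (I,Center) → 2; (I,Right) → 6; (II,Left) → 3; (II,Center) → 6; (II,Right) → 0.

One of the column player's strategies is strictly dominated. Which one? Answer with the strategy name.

Left

Right holds the row player's payoff strictly below Left in every row: 6 < 7, 0 < 3.
So Left is strictly dominated for the column player.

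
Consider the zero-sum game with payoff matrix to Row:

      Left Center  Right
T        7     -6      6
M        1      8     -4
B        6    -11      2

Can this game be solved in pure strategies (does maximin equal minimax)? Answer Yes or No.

Row minima: T → -6, M → -4, B → -11; maximin = -4.
Column maxima: Left → 7, Center → 8, Right → 6; minimax = 6.
-4 ≠ 6, so no pure-strategy equilibrium exists.

No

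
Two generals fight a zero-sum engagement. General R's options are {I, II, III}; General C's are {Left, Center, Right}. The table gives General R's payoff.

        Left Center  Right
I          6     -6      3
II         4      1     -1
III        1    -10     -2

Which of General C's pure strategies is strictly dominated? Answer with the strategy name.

Center holds General R's payoff strictly below Left in every row: -6 < 6, 1 < 4, -10 < 1.
So Left is strictly dominated for General C.

Left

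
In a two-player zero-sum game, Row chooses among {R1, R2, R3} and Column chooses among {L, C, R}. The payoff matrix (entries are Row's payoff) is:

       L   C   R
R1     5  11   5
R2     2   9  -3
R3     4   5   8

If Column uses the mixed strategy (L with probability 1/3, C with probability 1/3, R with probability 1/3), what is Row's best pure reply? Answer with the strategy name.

Expected payoff of R1: (1/3)·5 + (1/3)·11 + (1/3)·5 = 7.
Expected payoff of R2: (1/3)·2 + (1/3)·9 + (1/3)·(-3) = 8/3.
Expected payoff of R3: (1/3)·4 + (1/3)·5 + (1/3)·8 = 17/3.
The largest is 7, so Row's best response is R1.

R1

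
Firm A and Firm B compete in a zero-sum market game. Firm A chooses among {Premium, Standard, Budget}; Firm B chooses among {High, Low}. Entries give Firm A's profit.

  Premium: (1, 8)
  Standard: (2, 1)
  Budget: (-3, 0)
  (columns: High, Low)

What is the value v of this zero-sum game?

Row minima: Premium → 1, Standard → 1, Budget → -3; maximin = 1.
Column maxima: High → 2, Low → 8; minimax = 2.
1 ≠ 2, so there is no saddle point; optimal play is mixed.
Budget is strictly dominated by Premium, so Firm A never plays it.
On the remaining 2×2 (Premium, Standard vs High, Low):
Let Firm A play Premium with probability p. Expected payoff against High: 1p + 2(1−p) = −p + 2; against Low: 8p + 1(1−p) = 7p + 1.
Setting these equal: −p + 2 = 7p + 1 ⇒ −8p = -1 ⇒ p = 1/8, and the value is (-1)·(1/8) + 2 = 15/8.
For Firm B: with q = P(High), equating Premium's and Standard's payoffs gives −7q + 8 = q + 1 ⇒ q = 7/8.

15/8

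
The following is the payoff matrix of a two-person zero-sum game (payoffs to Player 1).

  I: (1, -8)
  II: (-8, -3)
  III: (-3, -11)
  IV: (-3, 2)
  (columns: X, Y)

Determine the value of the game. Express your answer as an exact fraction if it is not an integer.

Row minima: I → -8, II → -8, III → -11, IV → -3; maximin = -3.
Column maxima: X → 1, Y → 2; minimax = 1.
-3 ≠ 1, so there is no saddle point; optimal play is mixed.
II is strictly dominated by IV, so Player 1 never plays it.
III is strictly dominated by I, so Player 1 never plays it.
On the remaining 2×2 (I, IV vs X, Y):
Let Player 1 play I with probability p. Expected payoff against X: 1p + (-3)(1−p) = 4p − 3; against Y: (-8)p + 2(1−p) = −10p + 2.
Setting these equal: 4p − 3 = −10p + 2 ⇒ 14p = 5 ⇒ p = 5/14, and the value is (4)·(5/14) − 3 = -11/7.
For Player 2: with q = P(X), equating I's and IV's payoffs gives 9q − 8 = −5q + 2 ⇒ q = 5/7.

-11/7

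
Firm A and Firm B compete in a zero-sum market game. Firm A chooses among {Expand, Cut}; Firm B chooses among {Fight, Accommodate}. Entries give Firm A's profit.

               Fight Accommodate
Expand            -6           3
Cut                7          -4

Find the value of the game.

Row minima: Expand → -6, Cut → -4; maximin = -4.
Column maxima: Fight → 7, Accommodate → 3; minimax = 3.
-4 ≠ 3, so there is no saddle point; optimal play is mixed.
Let Firm A play Expand with probability p. Expected payoff against Fight: (-6)p + 7(1−p) = −13p + 7; against Accommodate: 3p + (-4)(1−p) = 7p − 4.
Setting these equal: −13p + 7 = 7p − 4 ⇒ −20p = -11 ⇒ p = 11/20, and the value is (-13)·(11/20) + 7 = -3/20.
For Firm B: with q = P(Fight), equating Expand's and Cut's payoffs gives −9q + 3 = 11q − 4 ⇒ q = 7/20.

-3/20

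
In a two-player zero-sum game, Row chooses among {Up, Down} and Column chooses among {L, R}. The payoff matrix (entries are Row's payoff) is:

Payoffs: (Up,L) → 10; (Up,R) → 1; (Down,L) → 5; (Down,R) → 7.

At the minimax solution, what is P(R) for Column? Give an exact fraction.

5/11

Row minima: Up → 1, Down → 5; maximin = 5.
Column maxima: L → 10, R → 7; minimax = 7.
5 ≠ 7, so there is no saddle point; optimal play is mixed.
Let Row play Up with probability p. Expected payoff against L: 10p + 5(1−p) = 5p + 5; against R: 1p + 7(1−p) = −6p + 7.
Setting these equal: 5p + 5 = −6p + 7 ⇒ 11p = 2 ⇒ p = 2/11, and the value is (5)·(2/11) + 5 = 65/11.
For Column: with q = P(L), equating Up's and Down's payoffs gives 9q + 1 = −2q + 7 ⇒ q = 6/11.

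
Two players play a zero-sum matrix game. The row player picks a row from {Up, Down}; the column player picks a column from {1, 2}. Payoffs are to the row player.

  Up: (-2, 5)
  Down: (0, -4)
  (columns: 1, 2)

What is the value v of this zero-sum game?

Row minima: Up → -2, Down → -4; maximin = -2.
Column maxima: 1 → 0, 2 → 5; minimax = 0.
-2 ≠ 0, so there is no saddle point; optimal play is mixed.
Let the row player play Up with probability p. Expected payoff against 1: (-2)p + 0(1−p) = −2p; against 2: 5p + (-4)(1−p) = 9p − 4.
Setting these equal: −2p = 9p − 4 ⇒ −11p = -4 ⇒ p = 4/11, and the value is (-2)·(4/11) = -8/11.
For the column player: with q = P(1), equating Up's and Down's payoffs gives −7q + 5 = 4q − 4 ⇒ q = 9/11.

-8/11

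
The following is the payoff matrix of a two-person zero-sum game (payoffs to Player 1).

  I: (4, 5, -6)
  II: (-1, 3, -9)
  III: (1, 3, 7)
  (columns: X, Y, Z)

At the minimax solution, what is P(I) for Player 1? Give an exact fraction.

Row minima: I → -6, II → -9, III → 1; maximin = 1.
Column maxima: X → 4, Y → 5, Z → 7; minimax = 4.
1 ≠ 4, so there is no saddle point; optimal play is mixed.
II is strictly dominated by I, so Player 1 never plays it.
Y is strictly dominated by X (it gives Player 1 strictly more in every row), so Player 2 never plays it.
On the remaining 2×2 (I, III vs X, Z):
Let Player 1 play I with probability p. Expected payoff against X: 4p + 1(1−p) = 3p + 1; against Z: (-6)p + 7(1−p) = −13p + 7.
Setting these equal: 3p + 1 = −13p + 7 ⇒ 16p = 6 ⇒ p = 3/8, and the value is (3)·(3/8) + 1 = 17/8.
For Player 2: with q = P(X), equating I's and III's payoffs gives 10q − 6 = −6q + 7 ⇒ q = 13/16.

3/8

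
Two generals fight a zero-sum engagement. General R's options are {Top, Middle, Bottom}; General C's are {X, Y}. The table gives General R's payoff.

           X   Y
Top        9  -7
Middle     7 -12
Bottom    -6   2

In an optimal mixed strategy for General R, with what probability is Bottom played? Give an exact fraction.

2/3

Row minima: Top → -7, Middle → -12, Bottom → -6; maximin = -6.
Column maxima: X → 9, Y → 2; minimax = 2.
-6 ≠ 2, so there is no saddle point; optimal play is mixed.
Middle is strictly dominated by Top, so General R never plays it.
On the remaining 2×2 (Top, Bottom vs X, Y):
Let General R play Top with probability p. Expected payoff against X: 9p + (-6)(1−p) = 15p − 6; against Y: (-7)p + 2(1−p) = −9p + 2.
Setting these equal: 15p − 6 = −9p + 2 ⇒ 24p = 8 ⇒ p = 1/3, and the value is (15)·(1/3) − 6 = -1.
For General C: with q = P(X), equating Top's and Bottom's payoffs gives 16q − 7 = −8q + 2 ⇒ q = 3/8.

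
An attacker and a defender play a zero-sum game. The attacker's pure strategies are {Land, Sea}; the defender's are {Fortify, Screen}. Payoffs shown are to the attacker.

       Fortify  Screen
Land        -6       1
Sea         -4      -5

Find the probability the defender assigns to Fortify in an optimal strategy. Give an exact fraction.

3/4

Row minima: Land → -6, Sea → -5; maximin = -5.
Column maxima: Fortify → -4, Screen → 1; minimax = -4.
-5 ≠ -4, so there is no saddle point; optimal play is mixed.
Let the attacker play Land with probability p. Expected payoff against Fortify: (-6)p + (-4)(1−p) = −2p − 4; against Screen: 1p + (-5)(1−p) = 6p − 5.
Setting these equal: −2p − 4 = 6p − 5 ⇒ −8p = -1 ⇒ p = 1/8, and the value is (-2)·(1/8) − 4 = -17/4.
For the defender: with q = P(Fortify), equating Land's and Sea's payoffs gives −7q + 1 = q − 5 ⇒ q = 3/4.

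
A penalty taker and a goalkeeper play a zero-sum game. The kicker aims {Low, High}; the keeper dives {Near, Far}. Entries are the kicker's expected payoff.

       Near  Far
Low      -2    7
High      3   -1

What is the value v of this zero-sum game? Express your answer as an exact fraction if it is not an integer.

19/13

Row minima: Low → -2, High → -1; maximin = -1.
Column maxima: Near → 3, Far → 7; minimax = 3.
-1 ≠ 3, so there is no saddle point; optimal play is mixed.
Let the kicker play Low with probability p. Expected payoff against Near: (-2)p + 3(1−p) = −5p + 3; against Far: 7p + (-1)(1−p) = 8p − 1.
Setting these equal: −5p + 3 = 8p − 1 ⇒ −13p = -4 ⇒ p = 4/13, and the value is (-5)·(4/13) + 3 = 19/13.
For the keeper: with q = P(Near), equating Low's and High's payoffs gives −9q + 7 = 4q − 1 ⇒ q = 8/13.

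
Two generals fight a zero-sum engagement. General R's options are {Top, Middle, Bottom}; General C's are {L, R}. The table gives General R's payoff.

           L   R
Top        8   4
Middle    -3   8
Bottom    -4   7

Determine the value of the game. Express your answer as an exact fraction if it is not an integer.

Row minima: Top → 4, Middle → -3, Bottom → -4; maximin = 4.
Column maxima: L → 8, R → 8; minimax = 8.
4 ≠ 8, so there is no saddle point; optimal play is mixed.
Bottom is strictly dominated by Middle, so General R never plays it.
On the remaining 2×2 (Top, Middle vs L, R):
Let General R play Top with probability p. Expected payoff against L: 8p + (-3)(1−p) = 11p − 3; against R: 4p + 8(1−p) = −4p + 8.
Setting these equal: 11p − 3 = −4p + 8 ⇒ 15p = 11 ⇒ p = 11/15, and the value is (11)·(11/15) − 3 = 76/15.
For General C: with q = P(L), equating Top's and Middle's payoffs gives 4q + 4 = −11q + 8 ⇒ q = 4/15.

76/15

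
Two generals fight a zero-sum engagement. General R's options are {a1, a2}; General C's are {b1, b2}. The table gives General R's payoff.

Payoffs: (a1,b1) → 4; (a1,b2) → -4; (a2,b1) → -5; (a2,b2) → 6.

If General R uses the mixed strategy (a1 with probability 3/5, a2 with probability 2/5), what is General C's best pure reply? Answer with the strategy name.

If General C plays b1, General R's expected payoff is (3/5)·4 + (2/5)·(-5) = 2/5.
If General C plays b2, General R's expected payoff is (3/5)·(-4) + (2/5)·6 = 0.
General C minimizes General R's payoff; the smallest is 0, so the best response is b2.

b2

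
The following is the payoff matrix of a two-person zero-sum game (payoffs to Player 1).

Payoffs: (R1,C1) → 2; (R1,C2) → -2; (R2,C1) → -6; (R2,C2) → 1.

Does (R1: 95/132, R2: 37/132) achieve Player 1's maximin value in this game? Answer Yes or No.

No

Against C1 this mix gives (95/132)·2 + (37/132)·(-6) = -8/33.
Against C2 this mix gives (95/132)·(-2) + (37/132)·1 = -51/44.
Player 2 will play C2, holding Player 1 to -51/44. Shifting weight toward the row that does better against C2 would raise this floor (the equalizing mix achieves -10/11 against both C2 and C1), so the proposed strategy is not optimal.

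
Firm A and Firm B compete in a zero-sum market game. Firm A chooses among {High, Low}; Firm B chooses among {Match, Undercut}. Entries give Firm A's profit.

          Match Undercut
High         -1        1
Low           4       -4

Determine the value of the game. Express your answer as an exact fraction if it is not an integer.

0

Row minima: High → -1, Low → -4; maximin = -1.
Column maxima: Match → 4, Undercut → 1; minimax = 1.
-1 ≠ 1, so there is no saddle point; optimal play is mixed.
Let Firm A play High with probability p. Expected payoff against Match: (-1)p + 4(1−p) = −5p + 4; against Undercut: 1p + (-4)(1−p) = 5p − 4.
Setting these equal: −5p + 4 = 5p − 4 ⇒ −10p = -8 ⇒ p = 4/5, and the value is (-5)·(4/5) + 4 = 0.
For Firm B: with q = P(Match), equating High's and Low's payoffs gives −2q + 1 = 8q − 4 ⇒ q = 1/2.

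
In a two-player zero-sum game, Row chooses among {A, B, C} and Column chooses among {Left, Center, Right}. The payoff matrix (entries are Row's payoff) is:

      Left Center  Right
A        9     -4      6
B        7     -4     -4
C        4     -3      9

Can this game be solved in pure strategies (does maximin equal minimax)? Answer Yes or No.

Row minima: A → -4, B → -4, C → -3; maximin = -3.
Column maxima: Left → 9, Center → -3, Right → 9; minimax = -3.
maximin = minimax = -3, so a saddle point exists.

Yes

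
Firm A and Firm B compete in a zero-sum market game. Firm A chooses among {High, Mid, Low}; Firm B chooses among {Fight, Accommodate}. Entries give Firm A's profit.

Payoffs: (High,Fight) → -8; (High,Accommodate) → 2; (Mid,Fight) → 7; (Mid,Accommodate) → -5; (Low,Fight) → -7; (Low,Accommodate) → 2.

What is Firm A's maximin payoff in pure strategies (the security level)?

Row minima: High → -8, Mid → -5, Low → -7.
The best of these is -5.

-5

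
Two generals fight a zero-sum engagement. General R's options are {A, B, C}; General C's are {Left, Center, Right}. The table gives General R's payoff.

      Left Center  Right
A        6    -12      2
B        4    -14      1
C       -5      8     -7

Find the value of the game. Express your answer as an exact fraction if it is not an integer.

Row minima: A → -12, B → -14, C → -7; maximin = -7.
Column maxima: Left → 6, Center → 8, Right → 2; minimax = 2.
-7 ≠ 2, so there is no saddle point; optimal play is mixed.
B is strictly dominated by A, so General R never plays it.
Left is strictly dominated by Right (it gives General R strictly more in every row), so General C never plays it.
On the remaining 2×2 (A, C vs Center, Right):
Let General R play A with probability p. Expected payoff against Center: (-12)p + 8(1−p) = −20p + 8; against Right: 2p + (-7)(1−p) = 9p − 7.
Setting these equal: −20p + 8 = 9p − 7 ⇒ −29p = -15 ⇒ p = 15/29, and the value is (-20)·(15/29) + 8 = -68/29.
For General C: with q = P(Center), equating A's and C's payoffs gives −14q + 2 = 15q − 7 ⇒ q = 9/29.

-68/29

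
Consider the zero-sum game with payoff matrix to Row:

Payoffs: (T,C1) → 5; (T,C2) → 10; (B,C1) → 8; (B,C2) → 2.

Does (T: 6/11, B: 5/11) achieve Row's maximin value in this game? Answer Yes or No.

Yes

Against C1 this mix gives (6/11)·5 + (5/11)·8 = 70/11.
Against C2 this mix gives (6/11)·10 + (5/11)·2 = 70/11.
All of Column's active replies (C1, C2) yield 70/11, and no column does worse for Row. The mix makes Column indifferent and guarantees 70/11, so it is optimal.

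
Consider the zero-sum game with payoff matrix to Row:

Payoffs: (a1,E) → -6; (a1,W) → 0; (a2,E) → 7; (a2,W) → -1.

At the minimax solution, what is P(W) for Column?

13/14

Row minima: a1 → -6, a2 → -1; maximin = -1.
Column maxima: E → 7, W → 0; minimax = 0.
-1 ≠ 0, so there is no saddle point; optimal play is mixed.
Let Row play a1 with probability p. Expected payoff against E: (-6)p + 7(1−p) = −13p + 7; against W: 0p + (-1)(1−p) = p − 1.
Setting these equal: −13p + 7 = p − 1 ⇒ −14p = -8 ⇒ p = 4/7, and the value is (-13)·(4/7) + 7 = -3/7.
For Column: with q = P(E), equating a1's and a2's payoffs gives −6q = 8q − 1 ⇒ q = 1/14.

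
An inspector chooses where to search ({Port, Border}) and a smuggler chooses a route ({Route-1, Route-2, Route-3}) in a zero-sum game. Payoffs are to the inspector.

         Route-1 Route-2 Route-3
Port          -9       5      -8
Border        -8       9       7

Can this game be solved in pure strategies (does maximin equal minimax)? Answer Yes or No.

Yes

Row minima: Port → -9, Border → -8; maximin = -8.
Column maxima: Route-1 → -8, Route-2 → 9, Route-3 → 7; minimax = -8.
maximin = minimax = -8, so a saddle point exists.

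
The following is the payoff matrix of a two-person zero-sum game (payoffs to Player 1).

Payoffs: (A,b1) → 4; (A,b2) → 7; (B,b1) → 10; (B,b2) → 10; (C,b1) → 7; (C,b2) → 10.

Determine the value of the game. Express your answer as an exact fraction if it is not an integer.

Row minima: A → 4, B → 10, C → 7; maximin = 10.
Column maxima: b1 → 10, b2 → 10; minimax = 10.
Since maximin = minimax = 10, there is a saddle point and the value is 10.

10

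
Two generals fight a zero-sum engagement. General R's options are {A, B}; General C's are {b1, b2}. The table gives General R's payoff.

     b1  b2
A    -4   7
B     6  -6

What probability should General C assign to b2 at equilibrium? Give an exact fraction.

10/23

Row minima: A → -4, B → -6; maximin = -4.
Column maxima: b1 → 6, b2 → 7; minimax = 6.
-4 ≠ 6, so there is no saddle point; optimal play is mixed.
Let General R play A with probability p. Expected payoff against b1: (-4)p + 6(1−p) = −10p + 6; against b2: 7p + (-6)(1−p) = 13p − 6.
Setting these equal: −10p + 6 = 13p − 6 ⇒ −23p = -12 ⇒ p = 12/23, and the value is (-10)·(12/23) + 6 = 18/23.
For General C: with q = P(b1), equating A's and B's payoffs gives −11q + 7 = 12q − 6 ⇒ q = 13/23.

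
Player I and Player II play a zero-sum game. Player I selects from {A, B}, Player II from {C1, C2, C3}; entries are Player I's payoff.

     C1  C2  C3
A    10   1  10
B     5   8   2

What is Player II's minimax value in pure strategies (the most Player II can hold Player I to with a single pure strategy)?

8

Column maxima: C1 → 10, C2 → 8, C3 → 10.
The smallest of these is 8.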